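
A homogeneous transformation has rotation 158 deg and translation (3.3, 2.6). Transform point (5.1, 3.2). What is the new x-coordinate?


x' = cos(theta)*px - sin(theta)*py + tx
= -0.9272*5.1 - 0.3746*3.2 + 3.3
= -2.6274


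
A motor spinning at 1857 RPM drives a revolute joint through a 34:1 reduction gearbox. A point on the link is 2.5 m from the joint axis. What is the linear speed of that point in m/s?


omega_motor = 1857 * 2*pi/60 = 194.4646 rad/s
omega_joint = omega_motor / 34 = 5.7195 rad/s
v = omega_joint * r = 5.7195 * 2.5
= 14.2989 m/s


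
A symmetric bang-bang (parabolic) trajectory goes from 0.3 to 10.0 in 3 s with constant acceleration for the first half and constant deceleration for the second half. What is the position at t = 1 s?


Symmetric rest-to-rest: each phase covers (pf-p0)/2 in time T/2. 0.5*a*(T/2)^2 = (pf-p0)/2 => a = 4*(pf-p0)/T^2
a = 4*(10.0-0.3)/3^2 = 4.3111
t = 1 is in the acceleration phase (t <= T/2).
p = p0 + 0.5*a*t^2 = 0.3 + 0.5*4.3111*1^2
= 2.4556


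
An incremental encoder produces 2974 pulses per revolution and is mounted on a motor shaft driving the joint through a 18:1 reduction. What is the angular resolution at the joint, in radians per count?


counts per rev = 2974
effective counts at joint = 2974 * 18 = 53532
resolution = 2*pi / 53532
= 1.1737e-04 rad/count


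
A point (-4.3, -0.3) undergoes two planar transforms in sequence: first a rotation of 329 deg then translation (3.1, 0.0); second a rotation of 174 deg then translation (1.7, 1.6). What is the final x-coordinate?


After transform 1:
x1 = cos(329)*-4.3 - sin(329)*-0.3 + 3.1 = -0.7403
y1 = sin(329)*-4.3 + cos(329)*-0.3 + 0.0 = 1.9575
After transform 2:
x2 = cos(174)*-0.7403 - sin(174)*1.9575 + 1.7
= 2.2317


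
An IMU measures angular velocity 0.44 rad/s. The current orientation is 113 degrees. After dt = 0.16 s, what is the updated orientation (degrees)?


delta_theta = w * dt = 0.44 * 0.16 = 0.0704 rad
= 4.0336 deg
theta_new = 113 + 4.0336 = 117.0336 deg


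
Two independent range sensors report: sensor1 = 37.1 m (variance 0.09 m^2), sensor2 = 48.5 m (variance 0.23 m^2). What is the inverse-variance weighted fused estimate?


w1 = (1/var1) / (1/var1 + 1/var2)
   = 11.1111 / (11.1111 + 4.3478) = 0.7188
w2 = 1 - w1 = 0.2812
fused = w1*s1 + w2*s2 = 26.6656 + 13.6406
= 40.3063 m


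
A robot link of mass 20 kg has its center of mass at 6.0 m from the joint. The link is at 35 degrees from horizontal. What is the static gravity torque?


tau = m*g*L*cos(angle)
= 20 * 9.81 * 6.0 * cos(35 deg)
= 20 * 9.81 * 6.0 * 0.8192
= 964.3058 Nm


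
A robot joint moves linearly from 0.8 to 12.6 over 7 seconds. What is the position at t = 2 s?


s = t/T = 2/7 = 0.2857
p(t) = p0 + (pf-p0)*s
= 0.8 + (12.6 - 0.8) * 0.2857
= 4.1714


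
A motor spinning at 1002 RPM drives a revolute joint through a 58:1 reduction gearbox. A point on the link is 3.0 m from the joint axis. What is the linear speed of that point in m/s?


omega_motor = 1002 * 2*pi/60 = 104.9292 rad/s
omega_joint = omega_motor / 58 = 1.8091 rad/s
v = omega_joint * r = 1.8091 * 3.0
= 5.4274 m/s


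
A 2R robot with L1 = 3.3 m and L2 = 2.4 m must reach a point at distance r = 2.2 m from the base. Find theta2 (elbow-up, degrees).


cos(theta2) = (r^2 - L1^2 - L2^2) / (2*L1*L2)
cos(theta2) = (4.84 - 10.89 - 5.76) / 15.84
cos(theta2) = -0.745581
theta2 = 138.209 degrees


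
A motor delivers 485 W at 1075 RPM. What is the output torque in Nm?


omega = 1075 * 2*pi/60 = 112.5737 rad/s
tau = P / omega = 485 / 112.5737
= 4.3083 Nm


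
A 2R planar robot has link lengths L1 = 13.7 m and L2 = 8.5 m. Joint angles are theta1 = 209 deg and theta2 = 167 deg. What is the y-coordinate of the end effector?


Convert angles to radians: theta1 = 3.6477, theta2 = 2.9147
y = L1*sin(theta1) + L2*sin(theta1+theta2)
y = -6.6419 + 2.3429
y = -4.299


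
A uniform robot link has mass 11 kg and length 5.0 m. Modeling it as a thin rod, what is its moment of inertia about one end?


I = (1/3) * m * L^2
= (1/3) * 11 * 5.0^2
= 0.333333 * 11 * 25.0
= 91.6667 kg*m^2


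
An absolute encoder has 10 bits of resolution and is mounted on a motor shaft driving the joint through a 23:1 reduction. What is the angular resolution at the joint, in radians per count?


counts = 2^10 = 1024
effective counts at joint = 1024 * 23 = 23552
resolution = 2*pi / 23552
= 2.6678e-04 rad/count


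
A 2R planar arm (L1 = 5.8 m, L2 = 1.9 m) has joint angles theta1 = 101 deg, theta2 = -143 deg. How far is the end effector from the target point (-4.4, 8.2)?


End effector via forward kinematics:
x = L1*cos(t1) + L2*cos(t1+t2) = 0.3053
y = L1*sin(t1) + L2*sin(t1+t2) = 4.4221
Distance to target:
d = sqrt((-4.4 - 0.3053)^2 + (8.2 - 4.4221)^2)
= sqrt(22.1397 + 14.2726)
= 6.0343 m


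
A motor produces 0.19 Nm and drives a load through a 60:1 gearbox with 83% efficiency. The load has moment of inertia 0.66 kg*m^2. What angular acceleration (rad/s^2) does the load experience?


tau_out = tau_motor * N * eta
= 0.19 * 60 * 0.83 = 9.462 Nm
alpha = tau_out / I = 9.462 / 0.66
= 14.3364 rad/s^2


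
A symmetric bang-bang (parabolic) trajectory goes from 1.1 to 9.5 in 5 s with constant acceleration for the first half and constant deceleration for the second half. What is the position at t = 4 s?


Symmetric rest-to-rest: each phase covers (pf-p0)/2 in time T/2. 0.5*a*(T/2)^2 = (pf-p0)/2 => a = 4*(pf-p0)/T^2
a = 4*(9.5-1.1)/5^2 = 1.344
t = 4 is in the deceleration phase (t > T/2).
p = pf - 0.5*a*(T-t)^2 = 9.5 - 0.5*1.344*1^2
= 8.828


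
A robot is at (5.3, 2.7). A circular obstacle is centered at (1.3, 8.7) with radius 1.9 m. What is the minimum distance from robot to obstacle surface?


center_dist = sqrt((5.3-1.3)^2 + (2.7-8.7)^2)
= sqrt(16.0 + 36.0)
= 7.2111
min_dist = center_dist - radius = 7.2111 - 1.9 = 5.3111 m


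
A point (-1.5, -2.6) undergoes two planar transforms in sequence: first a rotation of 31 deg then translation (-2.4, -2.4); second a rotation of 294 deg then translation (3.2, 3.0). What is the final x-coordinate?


After transform 1:
x1 = cos(31)*-1.5 - sin(31)*-2.6 + -2.4 = -2.3467
y1 = sin(31)*-1.5 + cos(31)*-2.6 + -2.4 = -5.4012
After transform 2:
x2 = cos(294)*-2.3467 - sin(294)*-5.4012 + 3.2
= -2.6887


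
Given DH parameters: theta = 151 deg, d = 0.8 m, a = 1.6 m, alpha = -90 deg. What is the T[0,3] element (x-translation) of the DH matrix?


T[0,3] = a * cos(theta)
= 1.6 * cos(151 deg)
= 1.6 * -0.8746
= -1.3994


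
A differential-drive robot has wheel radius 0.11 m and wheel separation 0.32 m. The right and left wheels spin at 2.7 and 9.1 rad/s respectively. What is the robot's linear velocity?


vR = r*wR = 0.11*2.7 = 0.297 m/s
vL = r*wL = 0.11*9.1 = 1.001 m/s
v = (vR+vL)/2 = 0.649 m/s
omega = (vR-vL)/L = -2.2 rad/s
linear velocity = 0.649 m/s


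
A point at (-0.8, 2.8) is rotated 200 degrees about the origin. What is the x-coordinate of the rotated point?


x' = x*cos(theta) - y*sin(theta)
cos(200 deg) = -0.9397, sin(200 deg) = -0.342
x' = -0.8 * -0.9397 - 2.8 * -0.342
= 0.7518 - -0.9577
= 1.7094


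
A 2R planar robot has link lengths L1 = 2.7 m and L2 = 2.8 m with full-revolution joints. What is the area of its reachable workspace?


r_max = L1 + L2 = 5.5 m
r_min = |L1 - L2| = 0.1 m
Area = pi*(r_max^2 - r_min^2)
= pi*(30.25 - 0.01)
= pi * 30.24
= 95.0018 m^2


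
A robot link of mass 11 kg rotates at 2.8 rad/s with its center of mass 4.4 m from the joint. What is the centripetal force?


F = m * omega^2 * r
= 11 * 2.8^2 * 4.4
= 11 * 7.84 * 4.4
= 379.456 N


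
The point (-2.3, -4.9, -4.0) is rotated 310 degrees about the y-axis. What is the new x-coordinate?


Rotation about y-axis: x' = x*cos(theta) + z*sin(theta)
= -2.3 * 0.6428 + -4.0 * -0.766
= 1.5858


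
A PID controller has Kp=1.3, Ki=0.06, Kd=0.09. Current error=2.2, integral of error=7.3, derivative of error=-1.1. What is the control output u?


u = Kp*e + Ki*int(e) + Kd*de/dt
= 1.3*2.2 + 0.06*7.3 + 0.09*(-1.1)
= 2.86 + 0.438 + -0.099
= 3.199


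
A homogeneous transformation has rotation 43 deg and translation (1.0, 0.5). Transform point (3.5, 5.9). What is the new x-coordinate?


x' = cos(theta)*px - sin(theta)*py + tx
= 0.7314*3.5 - 0.682*5.9 + 1.0
= -0.4641


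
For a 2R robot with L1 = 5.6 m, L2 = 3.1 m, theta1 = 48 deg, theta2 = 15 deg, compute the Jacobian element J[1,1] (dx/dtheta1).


J[1,1] = -L1*sin(t1) - L2*sin(t1+t2)
= -5.6*sin(48) - 3.1*sin(63)
= -6.9237


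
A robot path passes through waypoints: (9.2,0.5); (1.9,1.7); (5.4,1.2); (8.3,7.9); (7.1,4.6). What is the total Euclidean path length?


Segment lengths:
  seg1 = sqrt((-7.3)^2 + (1.2)^2) = 7.398
  seg2 = sqrt((3.5)^2 + (-0.5)^2) = 3.5355
  seg3 = sqrt((2.9)^2 + (6.7)^2) = 7.3007
  seg4 = sqrt((-1.2)^2 + (-3.3)^2) = 3.5114
Total = 21.7456


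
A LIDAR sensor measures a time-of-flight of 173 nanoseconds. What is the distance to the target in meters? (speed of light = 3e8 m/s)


tof = 173 ns = 1.73e-07 s
dist = c * tof / 2
= 3e8 * 1.73e-07 / 2
= 25.95 m


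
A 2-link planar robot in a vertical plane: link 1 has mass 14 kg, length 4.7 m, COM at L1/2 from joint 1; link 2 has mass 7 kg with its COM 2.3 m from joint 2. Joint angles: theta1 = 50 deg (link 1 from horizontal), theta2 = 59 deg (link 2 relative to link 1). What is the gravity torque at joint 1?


Horizontal distance from joint 1 to link-1 COM:
  x_c1 = (L1/2)*cos(t1) = 2.35 * 0.6428 = 1.5106 m
Horizontal distance from joint 1 to link-2 COM:
  x_c2 = L1*cos(t1) + Lc2*cos(t1+t2)
       = 4.7*0.6428 + 2.3*-0.3256 = 2.2723 m
tau1 = m1*g*x_c1 + m2*g*x_c2
     = 14*9.81*1.5106 + 7*9.81*2.2723
     = 207.4591 + 156.0385
     = 363.4976 Nm


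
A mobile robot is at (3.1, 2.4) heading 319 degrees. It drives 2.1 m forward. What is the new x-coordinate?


x_new = x0 + d*cos(theta)
= 3.1 + 2.1*cos(319)
= 3.1 + 1.5849
= 4.6849


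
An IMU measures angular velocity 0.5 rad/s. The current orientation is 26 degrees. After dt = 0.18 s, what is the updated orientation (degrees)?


delta_theta = w * dt = 0.5 * 0.18 = 0.09 rad
= 5.1566 deg
theta_new = 26 + 5.1566 = 31.1566 deg


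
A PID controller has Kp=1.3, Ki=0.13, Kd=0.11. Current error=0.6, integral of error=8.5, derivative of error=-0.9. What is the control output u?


u = Kp*e + Ki*int(e) + Kd*de/dt
= 1.3*0.6 + 0.13*8.5 + 0.11*(-0.9)
= 0.78 + 1.105 + -0.099
= 1.786


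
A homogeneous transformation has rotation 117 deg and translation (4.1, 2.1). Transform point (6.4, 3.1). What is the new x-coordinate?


x' = cos(theta)*px - sin(theta)*py + tx
= -0.454*6.4 - 0.891*3.1 + 4.1
= -1.5677


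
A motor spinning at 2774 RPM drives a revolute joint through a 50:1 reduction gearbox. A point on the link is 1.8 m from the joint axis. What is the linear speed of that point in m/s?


omega_motor = 2774 * 2*pi/60 = 290.4926 rad/s
omega_joint = omega_motor / 50 = 5.8099 rad/s
v = omega_joint * r = 5.8099 * 1.8
= 10.4577 m/s


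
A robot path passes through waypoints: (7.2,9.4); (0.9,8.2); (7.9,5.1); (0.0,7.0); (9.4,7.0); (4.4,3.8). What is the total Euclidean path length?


Segment lengths:
  seg1 = sqrt((-6.3)^2 + (-1.2)^2) = 6.4133
  seg2 = sqrt((7.0)^2 + (-3.1)^2) = 7.6557
  seg3 = sqrt((-7.9)^2 + (1.9)^2) = 8.1253
  seg4 = sqrt((9.4)^2 + (0.0)^2) = 9.4
  seg5 = sqrt((-5.0)^2 + (-3.2)^2) = 5.9363
Total = 37.5306


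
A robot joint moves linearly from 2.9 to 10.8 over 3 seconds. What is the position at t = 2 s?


s = t/T = 2/3 = 0.6667
p(t) = p0 + (pf-p0)*s
= 2.9 + (10.8 - 2.9) * 0.6667
= 8.1667


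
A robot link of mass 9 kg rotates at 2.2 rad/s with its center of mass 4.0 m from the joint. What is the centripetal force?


F = m * omega^2 * r
= 9 * 2.2^2 * 4.0
= 9 * 4.84 * 4.0
= 174.24 N


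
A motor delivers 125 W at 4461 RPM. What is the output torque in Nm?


omega = 4461 * 2*pi/60 = 467.1548 rad/s
tau = P / omega = 125 / 467.1548
= 0.2676 Nm


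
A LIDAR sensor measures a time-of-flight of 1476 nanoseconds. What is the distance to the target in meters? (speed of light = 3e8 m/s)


tof = 1476 ns = 1.476e-06 s
dist = c * tof / 2
= 3e8 * 1.476e-06 / 2
= 221.4 m


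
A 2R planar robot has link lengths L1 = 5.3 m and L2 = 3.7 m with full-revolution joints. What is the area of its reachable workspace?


r_max = L1 + L2 = 9.0 m
r_min = |L1 - L2| = 1.6 m
Area = pi*(r_max^2 - r_min^2)
= pi*(81.0 - 2.56)
= pi * 78.44
= 246.4265 m^2


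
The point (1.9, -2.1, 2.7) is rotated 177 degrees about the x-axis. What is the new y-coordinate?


Rotation about x-axis: y' = y*cos(theta) - z*sin(theta)
= -2.1 * -0.9986 - 2.7 * 0.0523
= 1.9558


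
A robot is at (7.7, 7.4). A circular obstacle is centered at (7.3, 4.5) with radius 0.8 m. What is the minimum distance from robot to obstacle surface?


center_dist = sqrt((7.7-7.3)^2 + (7.4-4.5)^2)
= sqrt(0.16 + 8.41)
= 2.9275
min_dist = center_dist - radius = 2.9275 - 0.8 = 2.1275 m


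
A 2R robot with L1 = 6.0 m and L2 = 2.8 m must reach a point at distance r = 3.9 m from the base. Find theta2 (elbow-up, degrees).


cos(theta2) = (r^2 - L1^2 - L2^2) / (2*L1*L2)
cos(theta2) = (15.21 - 36.0 - 7.84) / 33.6
cos(theta2) = -0.852083
theta2 = 148.439 degrees


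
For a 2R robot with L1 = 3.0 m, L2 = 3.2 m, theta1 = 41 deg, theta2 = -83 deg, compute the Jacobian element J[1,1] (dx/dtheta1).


J[1,1] = -L1*sin(t1) - L2*sin(t1+t2)
= -3.0*sin(41) - 3.2*sin(-42)
= 0.173


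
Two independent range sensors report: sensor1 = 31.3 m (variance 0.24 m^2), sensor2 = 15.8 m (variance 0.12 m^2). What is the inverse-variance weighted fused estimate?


w1 = (1/var1) / (1/var1 + 1/var2)
   = 4.1667 / (4.1667 + 8.3333) = 0.3333
w2 = 1 - w1 = 0.6667
fused = w1*s1 + w2*s2 = 10.4333 + 10.5333
= 20.9667 m


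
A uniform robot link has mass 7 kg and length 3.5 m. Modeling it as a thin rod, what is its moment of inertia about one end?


I = (1/3) * m * L^2
= (1/3) * 7 * 3.5^2
= 0.333333 * 7 * 12.25
= 28.5833 kg*m^2


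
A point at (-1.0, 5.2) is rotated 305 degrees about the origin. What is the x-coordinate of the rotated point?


x' = x*cos(theta) - y*sin(theta)
cos(305 deg) = 0.5736, sin(305 deg) = -0.8192
x' = -1.0 * 0.5736 - 5.2 * -0.8192
= -0.5736 - -4.2596
= 3.686


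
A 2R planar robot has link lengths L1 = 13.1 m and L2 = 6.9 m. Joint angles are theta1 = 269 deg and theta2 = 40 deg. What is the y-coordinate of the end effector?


Convert angles to radians: theta1 = 4.6949, theta2 = 0.6981
y = L1*sin(theta1) + L2*sin(theta1+theta2)
y = -13.098 + -5.3623
y = -18.4603


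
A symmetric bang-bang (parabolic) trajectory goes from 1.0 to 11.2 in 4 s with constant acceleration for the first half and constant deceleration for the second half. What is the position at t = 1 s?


Symmetric rest-to-rest: each phase covers (pf-p0)/2 in time T/2. 0.5*a*(T/2)^2 = (pf-p0)/2 => a = 4*(pf-p0)/T^2
a = 4*(11.2-1.0)/4^2 = 2.55
t = 1 is in the acceleration phase (t <= T/2).
p = p0 + 0.5*a*t^2 = 1.0 + 0.5*2.55*1^2
= 2.275


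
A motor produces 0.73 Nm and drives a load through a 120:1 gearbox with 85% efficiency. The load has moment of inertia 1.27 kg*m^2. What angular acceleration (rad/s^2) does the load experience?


tau_out = tau_motor * N * eta
= 0.73 * 120 * 0.85 = 74.46 Nm
alpha = tau_out / I = 74.46 / 1.27
= 58.6299 rad/s^2


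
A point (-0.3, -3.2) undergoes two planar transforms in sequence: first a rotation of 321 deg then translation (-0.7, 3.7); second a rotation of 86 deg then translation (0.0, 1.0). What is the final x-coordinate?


After transform 1:
x1 = cos(321)*-0.3 - sin(321)*-3.2 + -0.7 = -2.947
y1 = sin(321)*-0.3 + cos(321)*-3.2 + 3.7 = 1.4019
After transform 2:
x2 = cos(86)*-2.947 - sin(86)*1.4019 + 0.0
= -1.6041


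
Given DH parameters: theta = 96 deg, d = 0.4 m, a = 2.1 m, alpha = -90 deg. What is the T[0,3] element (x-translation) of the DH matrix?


T[0,3] = a * cos(theta)
= 2.1 * cos(96 deg)
= 2.1 * -0.1045
= -0.2195


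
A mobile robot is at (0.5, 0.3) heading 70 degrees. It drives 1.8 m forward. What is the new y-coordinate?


y_new = y0 + d*sin(theta)
= 0.3 + 1.8*sin(70)
= 0.3 + 1.6914
= 1.9914


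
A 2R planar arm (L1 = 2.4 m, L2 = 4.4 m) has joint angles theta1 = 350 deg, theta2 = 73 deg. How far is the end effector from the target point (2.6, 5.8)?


End effector via forward kinematics:
x = L1*cos(t1) + L2*cos(t1+t2) = 4.3611
y = L1*sin(t1) + L2*sin(t1+t2) = 3.5037
Distance to target:
d = sqrt((2.6 - 4.3611)^2 + (5.8 - 3.5037)^2)
= sqrt(3.1015 + 5.2731)
= 2.8939 m


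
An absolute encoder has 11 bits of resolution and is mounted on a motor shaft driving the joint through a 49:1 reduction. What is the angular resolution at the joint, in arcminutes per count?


counts = 2^11 = 2048
effective counts at joint = 2048 * 49 = 100352
resolution = 360*60 / 100352
= 0.2152 arcmin/count


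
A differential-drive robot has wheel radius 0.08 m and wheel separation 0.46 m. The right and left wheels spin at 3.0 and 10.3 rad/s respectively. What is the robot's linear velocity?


vR = r*wR = 0.08*3.0 = 0.24 m/s
vL = r*wL = 0.08*10.3 = 0.824 m/s
v = (vR+vL)/2 = 0.532 m/s
omega = (vR-vL)/L = -1.2696 rad/s
linear velocity = 0.532 m/s


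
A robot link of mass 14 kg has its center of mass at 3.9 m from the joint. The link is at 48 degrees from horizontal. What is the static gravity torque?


tau = m*g*L*cos(angle)
= 14 * 9.81 * 3.9 * cos(48 deg)
= 14 * 9.81 * 3.9 * 0.6691
= 358.4038 Nm


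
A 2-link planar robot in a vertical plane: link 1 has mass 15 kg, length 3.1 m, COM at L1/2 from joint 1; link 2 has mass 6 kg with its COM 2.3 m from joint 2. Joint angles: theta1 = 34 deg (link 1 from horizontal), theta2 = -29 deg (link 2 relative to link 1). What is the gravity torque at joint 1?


Horizontal distance from joint 1 to link-1 COM:
  x_c1 = (L1/2)*cos(t1) = 1.55 * 0.829 = 1.285 m
Horizontal distance from joint 1 to link-2 COM:
  x_c2 = L1*cos(t1) + Lc2*cos(t1+t2)
       = 3.1*0.829 + 2.3*0.9962 = 4.8613 m
tau1 = m1*g*x_c1 + m2*g*x_c2
     = 15*9.81*1.285 + 6*9.81*4.8613
     = 189.089 + 286.134
     = 475.223 Nm


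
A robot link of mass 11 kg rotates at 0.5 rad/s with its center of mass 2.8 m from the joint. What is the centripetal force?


F = m * omega^2 * r
= 11 * 0.5^2 * 2.8
= 11 * 0.25 * 2.8
= 7.7 N


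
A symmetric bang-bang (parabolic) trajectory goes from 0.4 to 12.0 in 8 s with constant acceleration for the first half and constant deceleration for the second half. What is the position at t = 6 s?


Symmetric rest-to-rest: each phase covers (pf-p0)/2 in time T/2. 0.5*a*(T/2)^2 = (pf-p0)/2 => a = 4*(pf-p0)/T^2
a = 4*(12.0-0.4)/8^2 = 0.725
t = 6 is in the deceleration phase (t > T/2).
p = pf - 0.5*a*(T-t)^2 = 12.0 - 0.5*0.725*2^2
= 10.55


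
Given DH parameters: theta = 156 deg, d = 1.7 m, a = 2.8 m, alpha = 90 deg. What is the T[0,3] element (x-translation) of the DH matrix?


T[0,3] = a * cos(theta)
= 2.8 * cos(156 deg)
= 2.8 * -0.9135
= -2.5579


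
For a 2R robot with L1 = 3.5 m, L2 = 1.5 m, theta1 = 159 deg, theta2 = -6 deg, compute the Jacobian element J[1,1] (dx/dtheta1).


J[1,1] = -L1*sin(t1) - L2*sin(t1+t2)
= -3.5*sin(159) - 1.5*sin(153)
= -1.9353


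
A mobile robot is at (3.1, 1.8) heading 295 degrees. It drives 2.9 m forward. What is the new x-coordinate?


x_new = x0 + d*cos(theta)
= 3.1 + 2.9*cos(295)
= 3.1 + 1.2256
= 4.3256


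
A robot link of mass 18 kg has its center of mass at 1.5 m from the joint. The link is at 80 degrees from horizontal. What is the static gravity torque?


tau = m*g*L*cos(angle)
= 18 * 9.81 * 1.5 * cos(80 deg)
= 18 * 9.81 * 1.5 * 0.1736
= 45.9942 Nm


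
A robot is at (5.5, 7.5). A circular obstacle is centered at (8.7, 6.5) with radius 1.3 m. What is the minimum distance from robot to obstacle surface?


center_dist = sqrt((5.5-8.7)^2 + (7.5-6.5)^2)
= sqrt(10.24 + 1.0)
= 3.3526
min_dist = center_dist - radius = 3.3526 - 1.3 = 2.0526 m


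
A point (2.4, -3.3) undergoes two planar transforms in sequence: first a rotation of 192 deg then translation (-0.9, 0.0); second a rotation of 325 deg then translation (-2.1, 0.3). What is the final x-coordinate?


After transform 1:
x1 = cos(192)*2.4 - sin(192)*-3.3 + -0.9 = -3.9337
y1 = sin(192)*2.4 + cos(192)*-3.3 + 0.0 = 2.7289
After transform 2:
x2 = cos(325)*-3.9337 - sin(325)*2.7289 + -2.1
= -3.757


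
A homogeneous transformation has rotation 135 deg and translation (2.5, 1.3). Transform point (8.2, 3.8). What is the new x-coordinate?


x' = cos(theta)*px - sin(theta)*py + tx
= -0.7071*8.2 - 0.7071*3.8 + 2.5
= -5.9853


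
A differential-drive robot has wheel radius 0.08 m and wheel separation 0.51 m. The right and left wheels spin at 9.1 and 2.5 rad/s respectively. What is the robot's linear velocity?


vR = r*wR = 0.08*9.1 = 0.728 m/s
vL = r*wL = 0.08*2.5 = 0.2 m/s
v = (vR+vL)/2 = 0.464 m/s
omega = (vR-vL)/L = 1.0353 rad/s
linear velocity = 0.464 m/s


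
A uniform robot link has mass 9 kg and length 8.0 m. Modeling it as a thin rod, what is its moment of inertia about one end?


I = (1/3) * m * L^2
= (1/3) * 9 * 8.0^2
= 0.333333 * 9 * 64.0
= 192.0 kg*m^2


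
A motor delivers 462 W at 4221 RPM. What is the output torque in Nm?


omega = 4221 * 2*pi/60 = 442.0221 rad/s
tau = P / omega = 462 / 442.0221
= 1.0452 Nm


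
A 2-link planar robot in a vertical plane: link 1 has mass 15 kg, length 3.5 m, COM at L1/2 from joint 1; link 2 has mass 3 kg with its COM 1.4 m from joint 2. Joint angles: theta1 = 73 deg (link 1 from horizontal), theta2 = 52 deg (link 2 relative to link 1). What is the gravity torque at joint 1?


Horizontal distance from joint 1 to link-1 COM:
  x_c1 = (L1/2)*cos(t1) = 1.75 * 0.2924 = 0.5117 m
Horizontal distance from joint 1 to link-2 COM:
  x_c2 = L1*cos(t1) + Lc2*cos(t1+t2)
       = 3.5*0.2924 + 1.4*-0.5736 = 0.2203 m
tau1 = m1*g*x_c1 + m2*g*x_c2
     = 15*9.81*0.5117 + 3*9.81*0.2203
     = 75.2894 + 6.4833
     = 81.7726 Nm


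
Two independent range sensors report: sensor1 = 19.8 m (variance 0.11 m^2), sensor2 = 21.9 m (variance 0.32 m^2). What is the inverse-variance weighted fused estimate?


w1 = (1/var1) / (1/var1 + 1/var2)
   = 9.0909 / (9.0909 + 3.125) = 0.7442
w2 = 1 - w1 = 0.2558
fused = w1*s1 + w2*s2 = 14.7349 + 5.6023
= 20.3372 m


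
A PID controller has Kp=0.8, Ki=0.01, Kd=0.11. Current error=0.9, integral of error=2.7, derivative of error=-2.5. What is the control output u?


u = Kp*e + Ki*int(e) + Kd*de/dt
= 0.8*0.9 + 0.01*2.7 + 0.11*(-2.5)
= 0.72 + 0.027 + -0.275
= 0.472


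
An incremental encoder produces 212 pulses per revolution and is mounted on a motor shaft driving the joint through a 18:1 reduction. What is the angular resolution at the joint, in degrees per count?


counts per rev = 212
effective counts at joint = 212 * 18 = 3816
resolution = 360 / 3816
= 0.0943 deg/count


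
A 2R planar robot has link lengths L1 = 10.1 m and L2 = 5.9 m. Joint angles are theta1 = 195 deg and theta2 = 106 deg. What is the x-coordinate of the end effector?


Convert angles to radians: theta1 = 3.4034, theta2 = 1.85
x = L1*cos(theta1) + L2*cos(theta1+theta2)
x = -9.7559 + 3.0387
x = -6.7171


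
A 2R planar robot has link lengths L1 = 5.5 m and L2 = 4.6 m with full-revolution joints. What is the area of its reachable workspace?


r_max = L1 + L2 = 10.1 m
r_min = |L1 - L2| = 0.9 m
Area = pi*(r_max^2 - r_min^2)
= pi*(102.01 - 0.81)
= pi * 101.2
= 317.9292 m^2


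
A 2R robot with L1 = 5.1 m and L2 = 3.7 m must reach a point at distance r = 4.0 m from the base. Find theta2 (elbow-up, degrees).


cos(theta2) = (r^2 - L1^2 - L2^2) / (2*L1*L2)
cos(theta2) = (16.0 - 26.01 - 13.69) / 37.74
cos(theta2) = -0.627981
theta2 = 128.9013 degrees


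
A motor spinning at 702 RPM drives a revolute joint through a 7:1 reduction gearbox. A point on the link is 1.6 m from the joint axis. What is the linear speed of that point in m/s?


omega_motor = 702 * 2*pi/60 = 73.5133 rad/s
omega_joint = omega_motor / 7 = 10.5019 rad/s
v = omega_joint * r = 10.5019 * 1.6
= 16.803 m/s


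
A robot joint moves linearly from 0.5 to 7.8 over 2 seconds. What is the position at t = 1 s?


s = t/T = 1/2 = 0.5
p(t) = p0 + (pf-p0)*s
= 0.5 + (7.8 - 0.5) * 0.5
= 4.15


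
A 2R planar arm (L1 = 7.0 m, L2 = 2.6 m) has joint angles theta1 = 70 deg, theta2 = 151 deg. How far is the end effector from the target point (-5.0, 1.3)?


End effector via forward kinematics:
x = L1*cos(t1) + L2*cos(t1+t2) = 0.4319
y = L1*sin(t1) + L2*sin(t1+t2) = 4.8721
Distance to target:
d = sqrt((-5.0 - 0.4319)^2 + (1.3 - 4.8721)^2)
= sqrt(29.5055 + 12.7599)
= 6.5012 m


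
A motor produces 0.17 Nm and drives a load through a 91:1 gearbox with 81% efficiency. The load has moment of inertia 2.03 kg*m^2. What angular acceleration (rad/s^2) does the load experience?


tau_out = tau_motor * N * eta
= 0.17 * 91 * 0.81 = 12.5307 Nm
alpha = tau_out / I = 12.5307 / 2.03
= 6.1728 rad/s^2


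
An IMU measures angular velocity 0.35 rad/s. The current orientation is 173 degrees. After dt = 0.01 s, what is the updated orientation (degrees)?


delta_theta = w * dt = 0.35 * 0.01 = 0.0035 rad
= 0.2005 deg
theta_new = 173 + 0.2005 = 173.2005 deg


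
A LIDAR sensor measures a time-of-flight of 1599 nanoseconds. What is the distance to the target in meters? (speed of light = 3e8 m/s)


tof = 1599 ns = 1.599e-06 s
dist = c * tof / 2
= 3e8 * 1.599e-06 / 2
= 239.85 m


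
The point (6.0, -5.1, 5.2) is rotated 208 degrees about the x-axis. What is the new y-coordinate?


Rotation about x-axis: y' = y*cos(theta) - z*sin(theta)
= -5.1 * -0.8829 - 5.2 * -0.4695
= 6.9443


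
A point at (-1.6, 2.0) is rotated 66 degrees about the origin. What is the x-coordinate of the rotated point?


x' = x*cos(theta) - y*sin(theta)
cos(66 deg) = 0.4067, sin(66 deg) = 0.9135
x' = -1.6 * 0.4067 - 2.0 * 0.9135
= -0.6508 - 1.8271
= -2.4779


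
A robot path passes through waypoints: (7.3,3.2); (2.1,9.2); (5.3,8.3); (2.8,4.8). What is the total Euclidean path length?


Segment lengths:
  seg1 = sqrt((-5.2)^2 + (6.0)^2) = 7.9398
  seg2 = sqrt((3.2)^2 + (-0.9)^2) = 3.3242
  seg3 = sqrt((-2.5)^2 + (-3.5)^2) = 4.3012
Total = 15.5651


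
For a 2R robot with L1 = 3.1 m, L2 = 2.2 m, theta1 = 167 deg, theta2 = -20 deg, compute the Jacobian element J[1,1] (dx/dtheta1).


J[1,1] = -L1*sin(t1) - L2*sin(t1+t2)
= -3.1*sin(167) - 2.2*sin(147)
= -1.8956


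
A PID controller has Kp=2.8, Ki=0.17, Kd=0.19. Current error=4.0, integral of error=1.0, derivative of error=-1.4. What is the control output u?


u = Kp*e + Ki*int(e) + Kd*de/dt
= 2.8*4.0 + 0.17*1.0 + 0.19*(-1.4)
= 11.2 + 0.17 + -0.266
= 11.104


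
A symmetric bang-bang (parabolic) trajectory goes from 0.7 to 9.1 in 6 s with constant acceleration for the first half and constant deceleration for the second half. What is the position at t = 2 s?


Symmetric rest-to-rest: each phase covers (pf-p0)/2 in time T/2. 0.5*a*(T/2)^2 = (pf-p0)/2 => a = 4*(pf-p0)/T^2
a = 4*(9.1-0.7)/6^2 = 0.9333
t = 2 is in the acceleration phase (t <= T/2).
p = p0 + 0.5*a*t^2 = 0.7 + 0.5*0.9333*2^2
= 2.5667


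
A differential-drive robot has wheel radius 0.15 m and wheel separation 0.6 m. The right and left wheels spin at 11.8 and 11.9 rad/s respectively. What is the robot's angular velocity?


vR = r*wR = 0.15*11.8 = 1.77 m/s
vL = r*wL = 0.15*11.9 = 1.785 m/s
v = (vR+vL)/2 = 1.7775 m/s
omega = (vR-vL)/L = -0.025 rad/s
angular velocity = -0.025 rad/s


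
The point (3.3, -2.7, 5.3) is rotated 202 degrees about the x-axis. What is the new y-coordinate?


Rotation about x-axis: y' = y*cos(theta) - z*sin(theta)
= -2.7 * -0.9272 - 5.3 * -0.3746
= 4.4888


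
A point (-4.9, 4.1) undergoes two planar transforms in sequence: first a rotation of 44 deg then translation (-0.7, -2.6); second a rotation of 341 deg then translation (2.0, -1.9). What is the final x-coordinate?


After transform 1:
x1 = cos(44)*-4.9 - sin(44)*4.1 + -0.7 = -7.0729
y1 = sin(44)*-4.9 + cos(44)*4.1 + -2.6 = -3.0545
After transform 2:
x2 = cos(341)*-7.0729 - sin(341)*-3.0545 + 2.0
= -5.682


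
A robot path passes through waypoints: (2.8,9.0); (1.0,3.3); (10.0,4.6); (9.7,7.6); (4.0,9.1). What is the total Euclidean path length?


Segment lengths:
  seg1 = sqrt((-1.8)^2 + (-5.7)^2) = 5.9775
  seg2 = sqrt((9.0)^2 + (1.3)^2) = 9.0934
  seg3 = sqrt((-0.3)^2 + (3.0)^2) = 3.015
  seg4 = sqrt((-5.7)^2 + (1.5)^2) = 5.8941
Total = 23.9799


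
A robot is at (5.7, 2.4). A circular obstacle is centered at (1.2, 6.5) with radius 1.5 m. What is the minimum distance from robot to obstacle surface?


center_dist = sqrt((5.7-1.2)^2 + (2.4-6.5)^2)
= sqrt(20.25 + 16.81)
= 6.0877
min_dist = center_dist - radius = 6.0877 - 1.5 = 4.5877 m


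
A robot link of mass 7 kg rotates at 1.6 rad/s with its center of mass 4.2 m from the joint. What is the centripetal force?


F = m * omega^2 * r
= 7 * 1.6^2 * 4.2
= 7 * 2.56 * 4.2
= 75.264 N


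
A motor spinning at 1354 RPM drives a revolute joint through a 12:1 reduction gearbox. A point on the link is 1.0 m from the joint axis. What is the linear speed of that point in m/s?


omega_motor = 1354 * 2*pi/60 = 141.7905 rad/s
omega_joint = omega_motor / 12 = 11.8159 rad/s
v = omega_joint * r = 11.8159 * 1.0
= 11.8159 m/s


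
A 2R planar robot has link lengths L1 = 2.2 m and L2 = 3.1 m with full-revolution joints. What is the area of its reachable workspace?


r_max = L1 + L2 = 5.3 m
r_min = |L1 - L2| = 0.9 m
Area = pi*(r_max^2 - r_min^2)
= pi*(28.09 - 0.81)
= pi * 27.28
= 85.7026 m^2


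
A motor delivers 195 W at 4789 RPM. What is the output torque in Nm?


omega = 4789 * 2*pi/60 = 501.5029 rad/s
tau = P / omega = 195 / 501.5029
= 0.3888 Nm


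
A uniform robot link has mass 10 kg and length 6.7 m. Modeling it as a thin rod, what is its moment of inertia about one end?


I = (1/3) * m * L^2
= (1/3) * 10 * 6.7^2
= 0.333333 * 10 * 44.89
= 149.6333 kg*m^2


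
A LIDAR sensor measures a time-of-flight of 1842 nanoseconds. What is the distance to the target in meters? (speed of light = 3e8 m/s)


tof = 1842 ns = 1.842e-06 s
dist = c * tof / 2
= 3e8 * 1.842e-06 / 2
= 276.3 m


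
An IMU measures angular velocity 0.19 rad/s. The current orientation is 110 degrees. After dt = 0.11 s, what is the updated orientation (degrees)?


delta_theta = w * dt = 0.19 * 0.11 = 0.0209 rad
= 1.1975 deg
theta_new = 110 + 1.1975 = 111.1975 deg


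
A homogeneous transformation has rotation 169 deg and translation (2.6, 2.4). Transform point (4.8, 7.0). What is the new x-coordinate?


x' = cos(theta)*px - sin(theta)*py + tx
= -0.9816*4.8 - 0.1908*7.0 + 2.6
= -3.4475


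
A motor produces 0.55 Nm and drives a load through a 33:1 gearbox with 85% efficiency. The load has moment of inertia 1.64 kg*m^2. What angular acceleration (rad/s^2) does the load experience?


tau_out = tau_motor * N * eta
= 0.55 * 33 * 0.85 = 15.4275 Nm
alpha = tau_out / I = 15.4275 / 1.64
= 9.407 rad/s^2


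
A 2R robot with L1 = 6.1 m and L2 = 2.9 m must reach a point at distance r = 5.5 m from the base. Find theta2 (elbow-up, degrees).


cos(theta2) = (r^2 - L1^2 - L2^2) / (2*L1*L2)
cos(theta2) = (30.25 - 37.21 - 8.41) / 35.38
cos(theta2) = -0.434426
theta2 = 115.7488 degrees


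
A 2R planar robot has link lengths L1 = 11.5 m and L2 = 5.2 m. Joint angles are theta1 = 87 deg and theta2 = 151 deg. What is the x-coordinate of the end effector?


Convert angles to radians: theta1 = 1.5184, theta2 = 2.6354
x = L1*cos(theta1) + L2*cos(theta1+theta2)
x = 0.6019 + -2.7556
x = -2.1537


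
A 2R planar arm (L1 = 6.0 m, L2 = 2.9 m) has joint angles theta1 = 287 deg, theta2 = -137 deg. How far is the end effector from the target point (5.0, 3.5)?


End effector via forward kinematics:
x = L1*cos(t1) + L2*cos(t1+t2) = -0.7572
y = L1*sin(t1) + L2*sin(t1+t2) = -4.2878
Distance to target:
d = sqrt((5.0 - -0.7572)^2 + (3.5 - -4.2878)^2)
= sqrt(33.1459 + 60.6503)
= 9.6848 m


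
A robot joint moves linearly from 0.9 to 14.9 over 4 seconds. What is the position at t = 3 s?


s = t/T = 3/4 = 0.75
p(t) = p0 + (pf-p0)*s
= 0.9 + (14.9 - 0.9) * 0.75
= 11.4


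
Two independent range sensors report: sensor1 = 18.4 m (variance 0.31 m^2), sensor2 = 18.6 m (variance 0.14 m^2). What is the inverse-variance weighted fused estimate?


w1 = (1/var1) / (1/var1 + 1/var2)
   = 3.2258 / (3.2258 + 7.1429) = 0.3111
w2 = 1 - w1 = 0.6889
fused = w1*s1 + w2*s2 = 5.7244 + 12.8133
= 18.5378 m


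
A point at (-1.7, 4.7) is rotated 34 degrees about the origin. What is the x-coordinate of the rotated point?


x' = x*cos(theta) - y*sin(theta)
cos(34 deg) = 0.829, sin(34 deg) = 0.5592
x' = -1.7 * 0.829 - 4.7 * 0.5592
= -1.4094 - 2.6282
= -4.0376


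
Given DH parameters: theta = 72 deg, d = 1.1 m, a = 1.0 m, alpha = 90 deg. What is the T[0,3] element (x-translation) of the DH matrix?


T[0,3] = a * cos(theta)
= 1.0 * cos(72 deg)
= 1.0 * 0.309
= 0.309


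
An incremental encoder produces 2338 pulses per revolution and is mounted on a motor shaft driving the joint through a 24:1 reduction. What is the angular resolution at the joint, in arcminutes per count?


counts per rev = 2338
effective counts at joint = 2338 * 24 = 56112
resolution = 360*60 / 56112
= 0.3849 arcmin/count


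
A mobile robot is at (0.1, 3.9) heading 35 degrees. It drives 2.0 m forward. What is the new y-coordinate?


y_new = y0 + d*sin(theta)
= 3.9 + 2.0*sin(35)
= 3.9 + 1.1472
= 5.0472


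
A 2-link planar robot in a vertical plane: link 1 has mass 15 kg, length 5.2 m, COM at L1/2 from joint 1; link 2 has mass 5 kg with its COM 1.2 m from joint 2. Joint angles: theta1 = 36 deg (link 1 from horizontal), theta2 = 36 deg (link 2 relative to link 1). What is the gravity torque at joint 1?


Horizontal distance from joint 1 to link-1 COM:
  x_c1 = (L1/2)*cos(t1) = 2.6 * 0.809 = 2.1034 m
Horizontal distance from joint 1 to link-2 COM:
  x_c2 = L1*cos(t1) + Lc2*cos(t1+t2)
       = 5.2*0.809 + 1.2*0.309 = 4.5777 m
tau1 = m1*g*x_c1 + m2*g*x_c2
     = 15*9.81*2.1034 + 5*9.81*4.5777
     = 309.5218 + 224.5366
     = 534.0584 Nm


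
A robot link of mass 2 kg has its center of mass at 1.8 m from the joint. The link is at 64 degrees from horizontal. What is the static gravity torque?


tau = m*g*L*cos(angle)
= 2 * 9.81 * 1.8 * cos(64 deg)
= 2 * 9.81 * 1.8 * 0.4384
= 15.4815 Nm


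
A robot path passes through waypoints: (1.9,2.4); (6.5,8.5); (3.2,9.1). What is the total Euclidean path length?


Segment lengths:
  seg1 = sqrt((4.6)^2 + (6.1)^2) = 7.64
  seg2 = sqrt((-3.3)^2 + (0.6)^2) = 3.3541
Total = 10.9941


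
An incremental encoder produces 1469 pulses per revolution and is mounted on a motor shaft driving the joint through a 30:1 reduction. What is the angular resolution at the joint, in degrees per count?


counts per rev = 1469
effective counts at joint = 1469 * 30 = 44070
resolution = 360 / 44070
= 0.0082 deg/count


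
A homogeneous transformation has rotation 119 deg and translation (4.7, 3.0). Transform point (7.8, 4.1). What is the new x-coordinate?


x' = cos(theta)*px - sin(theta)*py + tx
= -0.4848*7.8 - 0.8746*4.1 + 4.7
= -2.6675


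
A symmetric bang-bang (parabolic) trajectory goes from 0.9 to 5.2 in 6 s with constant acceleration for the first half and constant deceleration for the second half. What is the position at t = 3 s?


Symmetric rest-to-rest: each phase covers (pf-p0)/2 in time T/2. 0.5*a*(T/2)^2 = (pf-p0)/2 => a = 4*(pf-p0)/T^2
a = 4*(5.2-0.9)/6^2 = 0.4778
t = 3 is in the acceleration phase (t <= T/2).
p = p0 + 0.5*a*t^2 = 0.9 + 0.5*0.4778*3^2
= 3.05


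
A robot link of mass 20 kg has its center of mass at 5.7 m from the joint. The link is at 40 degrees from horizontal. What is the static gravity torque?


tau = m*g*L*cos(angle)
= 20 * 9.81 * 5.7 * cos(40 deg)
= 20 * 9.81 * 5.7 * 0.766
= 856.6981 Nm


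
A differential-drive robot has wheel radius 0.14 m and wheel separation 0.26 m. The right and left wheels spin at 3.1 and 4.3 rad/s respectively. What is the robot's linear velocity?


vR = r*wR = 0.14*3.1 = 0.434 m/s
vL = r*wL = 0.14*4.3 = 0.602 m/s
v = (vR+vL)/2 = 0.518 m/s
omega = (vR-vL)/L = -0.6462 rad/s
linear velocity = 0.518 m/s


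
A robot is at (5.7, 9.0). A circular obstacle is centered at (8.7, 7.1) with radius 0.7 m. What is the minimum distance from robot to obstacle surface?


center_dist = sqrt((5.7-8.7)^2 + (9.0-7.1)^2)
= sqrt(9.0 + 3.61)
= 3.5511
min_dist = center_dist - radius = 3.5511 - 0.7 = 2.8511 m


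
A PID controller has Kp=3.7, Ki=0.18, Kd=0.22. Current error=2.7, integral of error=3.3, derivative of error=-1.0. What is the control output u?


u = Kp*e + Ki*int(e) + Kd*de/dt
= 3.7*2.7 + 0.18*3.3 + 0.22*(-1.0)
= 9.99 + 0.594 + -0.22
= 10.364


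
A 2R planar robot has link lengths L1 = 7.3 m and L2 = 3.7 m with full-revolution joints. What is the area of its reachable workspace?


r_max = L1 + L2 = 11.0 m
r_min = |L1 - L2| = 3.6 m
Area = pi*(r_max^2 - r_min^2)
= pi*(121.0 - 12.96)
= pi * 108.04
= 339.4177 m^2


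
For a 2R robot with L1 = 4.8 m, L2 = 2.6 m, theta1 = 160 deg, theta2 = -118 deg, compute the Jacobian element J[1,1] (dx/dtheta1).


J[1,1] = -L1*sin(t1) - L2*sin(t1+t2)
= -4.8*sin(160) - 2.6*sin(42)
= -3.3814


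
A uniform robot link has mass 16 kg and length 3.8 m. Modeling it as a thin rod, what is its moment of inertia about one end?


I = (1/3) * m * L^2
= (1/3) * 16 * 3.8^2
= 0.333333 * 16 * 14.44
= 77.0133 kg*m^2


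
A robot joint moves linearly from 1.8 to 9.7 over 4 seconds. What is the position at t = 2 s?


s = t/T = 2/4 = 0.5
p(t) = p0 + (pf-p0)*s
= 1.8 + (9.7 - 1.8) * 0.5
= 5.75


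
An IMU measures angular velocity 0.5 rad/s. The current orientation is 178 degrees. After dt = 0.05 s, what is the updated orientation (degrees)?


delta_theta = w * dt = 0.5 * 0.05 = 0.025 rad
= 1.4324 deg
theta_new = 178 + 1.4324 = 179.4324 deg


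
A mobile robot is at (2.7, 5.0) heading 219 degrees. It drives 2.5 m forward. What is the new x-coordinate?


x_new = x0 + d*cos(theta)
= 2.7 + 2.5*cos(219)
= 2.7 + -1.9429
= 0.7571


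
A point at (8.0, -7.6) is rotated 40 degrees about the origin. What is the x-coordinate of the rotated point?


x' = x*cos(theta) - y*sin(theta)
cos(40 deg) = 0.766, sin(40 deg) = 0.6428
x' = 8.0 * 0.766 - -7.6 * 0.6428
= 6.1284 - -4.8852
= 11.0135


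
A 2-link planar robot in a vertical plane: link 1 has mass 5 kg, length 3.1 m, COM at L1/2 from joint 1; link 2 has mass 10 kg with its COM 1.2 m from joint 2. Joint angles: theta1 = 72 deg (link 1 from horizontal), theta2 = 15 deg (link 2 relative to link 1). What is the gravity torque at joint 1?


Horizontal distance from joint 1 to link-1 COM:
  x_c1 = (L1/2)*cos(t1) = 1.55 * 0.309 = 0.479 m
Horizontal distance from joint 1 to link-2 COM:
  x_c2 = L1*cos(t1) + Lc2*cos(t1+t2)
       = 3.1*0.309 + 1.2*0.0523 = 1.0208 m
tau1 = m1*g*x_c1 + m2*g*x_c2
     = 5*9.81*0.479 + 10*9.81*1.0208
     = 23.4938 + 100.1361
     = 123.6299 Nm


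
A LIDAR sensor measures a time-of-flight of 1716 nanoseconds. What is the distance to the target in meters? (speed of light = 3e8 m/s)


tof = 1716 ns = 1.716e-06 s
dist = c * tof / 2
= 3e8 * 1.716e-06 / 2
= 257.4 m


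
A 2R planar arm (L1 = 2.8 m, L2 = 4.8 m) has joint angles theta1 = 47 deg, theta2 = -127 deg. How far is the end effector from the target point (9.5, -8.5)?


End effector via forward kinematics:
x = L1*cos(t1) + L2*cos(t1+t2) = 2.7431
y = L1*sin(t1) + L2*sin(t1+t2) = -2.6793
Distance to target:
d = sqrt((9.5 - 2.7431)^2 + (-8.5 - -2.6793)^2)
= sqrt(45.6556 + 33.8807)
= 8.9183 m


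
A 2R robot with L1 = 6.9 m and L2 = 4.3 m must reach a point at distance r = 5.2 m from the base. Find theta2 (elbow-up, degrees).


cos(theta2) = (r^2 - L1^2 - L2^2) / (2*L1*L2)
cos(theta2) = (27.04 - 47.61 - 18.49) / 59.34
cos(theta2) = -0.658241
theta2 = 131.1658 degrees
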